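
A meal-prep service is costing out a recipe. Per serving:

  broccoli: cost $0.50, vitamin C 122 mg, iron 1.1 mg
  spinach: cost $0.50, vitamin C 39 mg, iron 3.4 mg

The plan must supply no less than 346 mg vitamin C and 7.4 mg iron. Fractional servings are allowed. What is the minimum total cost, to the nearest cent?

An LP optimum is at a vertex; with two nutrient constraints at most two foods are used. Check each candidate.
broccoli only: max(346/122, 7.4/1.1) = 6.727 servings → $3.36.
spinach only: max(346/39, 7.4/3.4) = 8.872 servings → $4.44.
broccoli + spinach with both tight: 2.387 servings and 1.404 servings → $1.90.
Cheapest feasible corner: $1.90.

$1.90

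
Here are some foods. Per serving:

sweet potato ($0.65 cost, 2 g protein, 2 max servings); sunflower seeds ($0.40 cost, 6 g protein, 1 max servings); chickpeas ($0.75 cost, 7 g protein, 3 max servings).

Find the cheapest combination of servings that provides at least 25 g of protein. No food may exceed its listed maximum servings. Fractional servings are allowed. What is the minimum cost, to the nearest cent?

$2.44

Cost per g of protein: sunflower seeds $0.0667, chickpeas $0.1071, sweet potato $0.3250.
Take 1 serving of sunflower seeds: +6.0 g protein for $0.40 (total $0.40, still need 19.0 g).
Take 2.714 servings of chickpeas: +19.0 g protein for $2.04 (total $2.44, still need 0.0 g).
Filling from the cheapest source first is optimal under one linear minimum: $2.44.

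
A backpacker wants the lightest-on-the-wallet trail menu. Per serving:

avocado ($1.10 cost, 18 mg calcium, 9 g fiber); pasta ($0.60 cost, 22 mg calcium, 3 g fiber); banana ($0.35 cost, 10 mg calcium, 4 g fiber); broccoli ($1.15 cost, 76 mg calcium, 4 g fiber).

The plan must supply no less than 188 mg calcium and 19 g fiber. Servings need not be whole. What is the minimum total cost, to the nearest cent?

With two linear requirements the optimum uses one or two foods; enumerate the corners.
avocado only: max(188/18, 19/9) = 10.44 servings → $11.49.
pasta only: max(188/22, 19/3) = 8.545 servings → $5.13.
banana only: max(188/10, 19/4) = 18.8 servings → $6.58.
broccoli only: max(188/76, 19/4) = 4.75 servings → $5.46.
avocado + pasta: the both-tight solution has a negative serving — not a feasible corner.
avocado + banana with both targets exact would need a negative amount; discard.
avocado + broccoli with both tight: 1.131 servings and 2.206 servings → $3.78.
pasta + banana with both targets exact would need a negative amount; discard.
pasta + broccoli with both tight: 4.943 servings and 1.043 servings → $4.17.
banana + broccoli with both tight: 2.621 servings and 2.129 servings → $3.37.
The minimum over all feasible corners is $3.37.

$3.37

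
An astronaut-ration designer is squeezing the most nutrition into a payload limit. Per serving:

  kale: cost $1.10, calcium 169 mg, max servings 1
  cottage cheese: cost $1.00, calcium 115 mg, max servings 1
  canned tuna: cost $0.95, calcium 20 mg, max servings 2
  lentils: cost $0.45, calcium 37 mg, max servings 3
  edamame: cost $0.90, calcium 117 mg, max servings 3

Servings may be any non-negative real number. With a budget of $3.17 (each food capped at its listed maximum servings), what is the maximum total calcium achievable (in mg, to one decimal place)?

Calcium per dollar: kale 153.6, edamame 130, cottage cheese 115, lentils 82.22, canned tuna 21.05.
Take 1 serving of kale: spends $1.10, +169.0 mg calcium (running total 169.0 mg).
Take 2.3 servings of edamame: spends $2.07, +269.1 mg calcium (running total 438.1 mg).
Greedy by best ratio exhausts the cost allowance optimally: 438.1 mg.

438.1 mg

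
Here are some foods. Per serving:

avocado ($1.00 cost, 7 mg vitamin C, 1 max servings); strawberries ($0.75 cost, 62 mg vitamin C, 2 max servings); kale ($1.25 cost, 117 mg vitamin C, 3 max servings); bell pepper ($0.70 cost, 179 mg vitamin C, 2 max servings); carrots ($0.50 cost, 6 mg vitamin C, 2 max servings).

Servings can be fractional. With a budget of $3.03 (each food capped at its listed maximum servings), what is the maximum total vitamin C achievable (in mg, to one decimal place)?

510.6 mg

Vitamin C per dollar: bell pepper 255.7, kale 93.6, strawberries 82.67, carrots 12, avocado 7.
Take 2 servings of bell pepper: spends $1.40, +358.0 mg vitamin C (running total 358.0 mg).
Take 1.304 servings of kale: spends $1.63, +152.6 mg vitamin C (running total 510.6 mg).
Greedy by best ratio exhausts the cost allowance optimally: 510.6 mg.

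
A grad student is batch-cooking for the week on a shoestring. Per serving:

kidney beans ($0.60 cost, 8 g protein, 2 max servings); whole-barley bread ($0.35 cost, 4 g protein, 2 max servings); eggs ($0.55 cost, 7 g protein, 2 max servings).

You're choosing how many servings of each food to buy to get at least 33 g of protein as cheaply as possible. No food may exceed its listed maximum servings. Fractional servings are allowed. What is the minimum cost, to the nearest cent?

Cost per g of protein: kidney beans $0.0750, eggs $0.0786, whole-barley bread $0.0875.
Take 2 servings of kidney beans: +16.0 g protein for $1.20 (total $1.20, still need 17.0 g).
Take 2 servings of eggs: +14.0 g protein for $1.10 (total $2.30, still need 3.0 g).
Take 0.75 servings of whole-barley bread: +3.0 g protein for $0.26 (total $2.56, still need 0.0 g).
Filling from the cheapest source first is optimal under one linear minimum: $2.56.

$2.56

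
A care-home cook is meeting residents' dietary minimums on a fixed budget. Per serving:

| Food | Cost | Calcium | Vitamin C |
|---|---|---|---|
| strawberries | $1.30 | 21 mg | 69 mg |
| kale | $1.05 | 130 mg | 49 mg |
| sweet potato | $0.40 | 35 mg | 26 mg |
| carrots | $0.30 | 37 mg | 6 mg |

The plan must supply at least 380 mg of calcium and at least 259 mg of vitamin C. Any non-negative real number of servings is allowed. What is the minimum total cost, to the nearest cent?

strawberries only: max(380/21, 259/69) = 18.1 servings → $23.52.
kale only: max(380/130, 259/49) = 5.286 servings → $5.55.
sweet potato only: max(380/35, 259/26) = 10.86 servings → $4.34.
carrots only: max(380/37, 259/6) = 43.17 servings → $12.95.
strawberries + kale with both tight: 1.895 servings and 2.617 servings → $5.21.
strawberries + sweet potato: intersection lies outside the first quadrant.
strawberries + carrots with both tight: 3.009 servings and 8.562 servings → $6.48.
kale + sweet potato with both tight: 0.4895 servings and 9.039 servings → $4.13.
kale + carrots: intersection lies outside the first quadrant.
sweet potato + carrots with both tight: 9.711 servings and 1.084 servings → $4.21.
The minimum over all feasible corners is $4.13.

$4.13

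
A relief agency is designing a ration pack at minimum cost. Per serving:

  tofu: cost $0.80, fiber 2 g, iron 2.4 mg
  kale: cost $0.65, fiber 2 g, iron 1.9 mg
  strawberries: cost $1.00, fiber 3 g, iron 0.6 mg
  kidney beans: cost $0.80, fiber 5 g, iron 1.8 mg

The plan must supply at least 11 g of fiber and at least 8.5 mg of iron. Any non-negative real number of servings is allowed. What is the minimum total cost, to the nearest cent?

$3.03

Compare the cost at each extreme point of the feasible region.
tofu only: max(11/2, 8.5/2.4) = 5.5 servings → $4.40.
kale only: max(11/2, 8.5/1.9) = 5.5 servings → $3.58.
strawberries only: max(11/3, 8.5/0.6) = 14.17 servings → $14.17.
kidney beans only: max(11/5, 8.5/1.8) = 4.722 servings → $3.78.
tofu + kale with both targets exact would need a negative amount; discard.
tofu + strawberries with both tight: 3.15 servings and 1.567 servings → $4.09.
tofu + kidney beans with both tight: 2.702 servings and 1.119 servings → $3.06.
kale + strawberries with both tight: 4.2 servings and 0.8667 servings → $3.60.
kale + kidney beans with both tight: 3.847 servings and 0.661 servings → $3.03.
strawberries + kidney beans: intersection lies outside the first quadrant.
Cheapest feasible corner: $3.03.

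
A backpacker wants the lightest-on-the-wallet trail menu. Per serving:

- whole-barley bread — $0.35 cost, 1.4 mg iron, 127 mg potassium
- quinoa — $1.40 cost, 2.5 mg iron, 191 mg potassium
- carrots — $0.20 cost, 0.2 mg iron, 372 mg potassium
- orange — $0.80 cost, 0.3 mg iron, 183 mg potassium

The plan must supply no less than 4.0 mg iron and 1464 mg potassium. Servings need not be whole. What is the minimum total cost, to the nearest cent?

Compare the cost at each extreme point of the feasible region.
whole-barley bread only: max(4.0/1.4, 1464/127) = 11.53 servings → $4.03.
quinoa only: max(4.0/2.5, 1464/191) = 7.665 servings → $10.73.
carrots only: max(4.0/0.2, 1464/372) = 20 servings → $4.00.
orange only: max(4.0/0.3, 1464/183) = 13.33 servings → $10.67.
whole-barley bread + quinoa with both targets exact would need a negative amount; discard.
whole-barley bread + carrots with both tight: 2.413 servings and 3.112 servings → $1.47.
whole-barley bread + orange with both tight: 1.343 servings and 7.068 servings → $6.12.
quinoa + carrots with both tight: 1.34 servings and 3.247 servings → $2.53.
quinoa + orange with both tight: 0.7316 servings and 7.236 servings → $6.81.
carrots + orange: the both-tight solution has a negative serving — not a feasible corner.
Cheapest feasible corner: $1.47.

$1.47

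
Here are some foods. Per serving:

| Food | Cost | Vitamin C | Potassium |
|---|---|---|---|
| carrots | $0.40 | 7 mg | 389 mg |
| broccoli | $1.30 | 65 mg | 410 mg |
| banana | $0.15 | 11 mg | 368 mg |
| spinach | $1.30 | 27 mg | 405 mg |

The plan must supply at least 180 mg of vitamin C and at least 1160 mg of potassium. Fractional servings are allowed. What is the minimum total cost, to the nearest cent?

$2.45

Check every corner: each single food scaled to meet both minima, and each pair solved so both constraints bind.
carrots only: max(180/7, 1160/389) = 25.71 servings → $10.29.
broccoli only: max(180/65, 1160/410) = 2.829 servings → $3.68.
banana only: max(180/11, 1160/368) = 16.36 servings → $2.45.
spinach only: max(180/27, 1160/405) = 6.667 servings → $8.67.
carrots + broccoli with both tight: 0.07138 servings and 2.762 servings → $3.62.
carrots + banana with both targets exact would need a negative amount; discard.
carrots + spinach: intersection lies outside the first quadrant.
broccoli + banana with both tight: 2.755 servings and 0.08243 servings → $3.59.
broccoli + spinach with both tight: 2.726 servings and 0.1049 servings → $3.68.
banana + spinach: intersection lies outside the first quadrant.
So the least-cost plan costs $2.45.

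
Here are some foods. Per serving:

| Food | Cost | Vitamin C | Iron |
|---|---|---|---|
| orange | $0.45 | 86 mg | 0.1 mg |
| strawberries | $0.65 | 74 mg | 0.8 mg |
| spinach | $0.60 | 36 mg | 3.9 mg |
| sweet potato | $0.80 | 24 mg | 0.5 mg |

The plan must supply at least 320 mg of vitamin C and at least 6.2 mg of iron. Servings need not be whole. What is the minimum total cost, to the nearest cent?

Two binding constraints pin down two serving amounts, so the optimal mix uses at most two foods. The candidates are each food alone (scaled to the tighter of vitamin C/iron) and each pair with both constraints tight.
orange only: max(320/86, 6.2/0.1) = 62 servings → $27.90.
strawberries only: max(320/74, 6.2/0.8) = 7.75 servings → $5.04.
spinach only: max(320/36, 6.2/3.9) = 8.889 servings → $5.33.
sweet potato only: max(320/24, 6.2/0.5) = 13.33 servings → $10.67.
orange + strawberries with both targets exact would need a negative amount; discard.
orange + spinach with both tight: 3.089 servings and 1.511 servings → $2.30.
orange + sweet potato with both tight: 0.2759 servings and 12.34 servings → $10.00.
strawberries + spinach with both tight: 3.945 servings and 0.7806 servings → $3.03.
strawberries + sweet potato with both tight: 0.6292 servings and 11.39 servings → $9.52.
spinach + sweet potato: the both-tight solution has a negative serving — not a feasible corner.
The minimum over all feasible corners is $2.30.

$2.30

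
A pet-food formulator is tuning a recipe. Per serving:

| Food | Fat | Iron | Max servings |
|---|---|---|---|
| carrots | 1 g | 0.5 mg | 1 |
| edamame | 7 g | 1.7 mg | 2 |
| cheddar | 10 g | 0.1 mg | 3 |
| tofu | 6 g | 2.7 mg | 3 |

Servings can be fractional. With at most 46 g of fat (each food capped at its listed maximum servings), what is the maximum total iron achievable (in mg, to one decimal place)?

Iron per g fat: carrots 0.5, tofu 0.45, edamame 0.2429, cheddar 0.01.
Take 1 serving of carrots: uses 1 g fat, +0.5 mg iron (running total 0.5 mg).
Take 3 servings of tofu: uses 18 g fat, +8.1 mg iron (running total 8.6 mg).
Take 2 servings of edamame: uses 14 g fat, +3.4 mg iron (running total 12.0 mg).
Take 1.3 servings of cheddar: uses 13 g fat, +0.1 mg iron (running total 12.1 mg).
Greedy by best ratio exhausts the fat allowance optimally: 12.1 mg.

12.1 mg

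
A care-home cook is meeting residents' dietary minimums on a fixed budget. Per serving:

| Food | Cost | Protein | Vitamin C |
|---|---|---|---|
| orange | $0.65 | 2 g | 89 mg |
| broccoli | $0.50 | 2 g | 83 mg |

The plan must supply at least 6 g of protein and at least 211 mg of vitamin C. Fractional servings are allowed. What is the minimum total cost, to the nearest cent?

$1.50

Minimising a linear cost over {protein ≥ 6, vitamin C ≥ 211, servings ≥ 0} — the optimum is at a vertex, using one or two foods.
orange only: max(6/2, 211/89) = 3 servings → $1.95.
broccoli only: max(6/2, 211/83) = 3 servings → $1.50.
orange + broccoli: the both-tight solution has a negative serving — not a feasible corner.
Cheapest feasible corner: $1.50.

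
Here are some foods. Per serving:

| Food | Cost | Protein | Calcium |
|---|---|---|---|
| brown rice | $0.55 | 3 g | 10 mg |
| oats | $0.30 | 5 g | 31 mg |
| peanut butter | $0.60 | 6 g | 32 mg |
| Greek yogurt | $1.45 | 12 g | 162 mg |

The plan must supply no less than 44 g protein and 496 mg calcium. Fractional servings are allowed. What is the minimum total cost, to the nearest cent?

$4.50

With two linear requirements the optimum uses one or two foods; enumerate the corners.
brown rice only: max(44/3, 496/10) = 49.6 servings → $27.28.
oats only: max(44/5, 496/31) = 16 servings → $4.80.
peanut butter only: max(44/6, 496/32) = 15.5 servings → $9.30.
Greek yogurt only: max(44/12, 496/162) = 3.667 servings → $5.32.
brown rice + oats: intersection lies outside the first quadrant.
brown rice + peanut butter: intersection lies outside the first quadrant.
brown rice + Greek yogurt with both tight: 3.213 servings and 2.863 servings → $5.92.
oats + peanut butter: intersection lies outside the first quadrant.
oats + Greek yogurt with both tight: 2.685 servings and 2.548 servings → $4.50.
peanut butter + Greek yogurt with both tight: 2 servings and 2.667 servings → $5.07.
Cheapest feasible corner: $4.50.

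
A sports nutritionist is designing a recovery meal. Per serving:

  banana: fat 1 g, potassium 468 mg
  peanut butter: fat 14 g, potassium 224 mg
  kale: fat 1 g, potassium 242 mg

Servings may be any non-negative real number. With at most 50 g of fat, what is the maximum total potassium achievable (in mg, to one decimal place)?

Potassium per g fat: banana 468, kale 242, peanut butter 16.
With no serving limits, spend the whole fat allowance on banana: 50 g / 1 g × 468 mg = 23400.0 mg.

23400.0 mg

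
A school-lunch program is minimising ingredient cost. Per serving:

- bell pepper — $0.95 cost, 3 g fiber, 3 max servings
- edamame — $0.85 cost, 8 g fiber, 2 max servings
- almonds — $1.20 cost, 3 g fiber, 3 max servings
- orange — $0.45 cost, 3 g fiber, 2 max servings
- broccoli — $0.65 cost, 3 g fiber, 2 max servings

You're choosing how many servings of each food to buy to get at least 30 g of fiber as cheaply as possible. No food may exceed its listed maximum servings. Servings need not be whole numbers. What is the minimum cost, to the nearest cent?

$4.53

Cost per g of fiber: edamame $0.1062, orange $0.1500, broccoli $0.2167, bell pepper $0.3167, almonds $0.4000.
Take 2 servings of edamame: +16.0 g fiber for $1.70 (total $1.70, still need 14.0 g).
Take 2 servings of orange: +6.0 g fiber for $0.90 (total $2.60, still need 8.0 g).
Take 2 servings of broccoli: +6.0 g fiber for $1.30 (total $3.90, still need 2.0 g).
Take 0.6667 servings of bell pepper: +2.0 g fiber for $0.63 (total $4.53, still need 0.0 g).
Greedy by cheapest-per-g is optimal for a single linear constraint, so the minimum cost is $4.53.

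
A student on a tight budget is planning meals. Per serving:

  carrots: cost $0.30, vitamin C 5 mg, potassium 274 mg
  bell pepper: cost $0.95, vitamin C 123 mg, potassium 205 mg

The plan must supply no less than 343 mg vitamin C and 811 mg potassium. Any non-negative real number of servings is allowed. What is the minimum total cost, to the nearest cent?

Two binding constraints pin down two serving amounts, so the optimal mix uses at most two foods. The candidates are each food alone (scaled to the tighter of vitamin C/potassium) and each pair with both constraints tight.
carrots only: max(343/5, 811/274) = 68.6 servings → $20.58.
bell pepper only: max(343/123, 811/205) = 3.956 servings → $3.76.
carrots + bell pepper with both tight: 0.9009 servings and 2.752 servings → $2.88.
The minimum over all feasible corners is $2.88.

$2.88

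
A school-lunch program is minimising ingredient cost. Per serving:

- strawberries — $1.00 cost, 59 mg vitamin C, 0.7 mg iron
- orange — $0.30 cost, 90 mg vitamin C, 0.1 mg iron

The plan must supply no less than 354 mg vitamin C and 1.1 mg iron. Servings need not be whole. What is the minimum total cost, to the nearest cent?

Compare the cost at each extreme point of the feasible region.
strawberries only: max(354/59, 1.1/0.7) = 6 servings → $6.00.
orange only: max(354/90, 1.1/0.1) = 11 servings → $3.30.
strawberries + orange with both tight: 1.114 servings and 3.203 servings → $2.07.
The minimum over all feasible corners is $2.07.

$2.07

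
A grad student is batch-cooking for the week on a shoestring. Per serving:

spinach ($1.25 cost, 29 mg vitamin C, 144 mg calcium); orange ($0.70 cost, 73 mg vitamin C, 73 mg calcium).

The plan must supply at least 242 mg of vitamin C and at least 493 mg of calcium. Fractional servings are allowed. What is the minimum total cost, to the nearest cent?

A basic optimal solution has at most two foods positive. Try each food alone and each pair with both targets met exactly.
spinach only: max(242/29, 493/144) = 8.345 servings → $10.43.
orange only: max(242/73, 493/73) = 6.753 servings → $4.73.
spinach + orange with both tight: 2.183 servings and 2.448 servings → $4.44.
Cheapest feasible corner: $4.44.

$4.44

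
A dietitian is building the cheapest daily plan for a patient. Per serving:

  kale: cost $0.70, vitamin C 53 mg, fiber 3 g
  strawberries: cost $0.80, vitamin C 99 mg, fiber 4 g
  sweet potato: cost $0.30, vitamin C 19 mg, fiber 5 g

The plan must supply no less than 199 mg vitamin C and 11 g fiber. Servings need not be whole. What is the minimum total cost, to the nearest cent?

$1.71

This is a tiny linear program; its minimum lies at a vertex of the feasible set. List the vertices and price them.
kale only: max(199/53, 11/3) = 3.755 servings → $2.63.
strawberries only: max(199/99, 11/4) = 2.75 servings → $2.20.
sweet potato only: max(199/19, 11/5) = 10.47 servings → $3.14.
kale + strawberries with both tight: 3.447 servings and 0.1647 servings → $2.54.
kale + sweet potato: the both-tight solution has a negative serving — not a feasible corner.
strawberries + sweet potato with both tight: 1.876 servings and 0.6993 servings → $1.71.
Cheapest feasible corner: $1.71.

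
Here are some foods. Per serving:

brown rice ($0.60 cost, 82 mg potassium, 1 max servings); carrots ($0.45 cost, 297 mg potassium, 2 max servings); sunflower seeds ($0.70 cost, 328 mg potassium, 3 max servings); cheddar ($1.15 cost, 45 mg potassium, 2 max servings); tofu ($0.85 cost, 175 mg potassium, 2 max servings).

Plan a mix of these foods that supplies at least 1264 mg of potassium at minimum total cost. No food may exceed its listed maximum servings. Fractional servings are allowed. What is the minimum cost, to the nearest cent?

Cost per mg of potassium: carrots $0.0015, sunflower seeds $0.0021, tofu $0.0049, brown rice $0.0073, cheddar $0.0256.
Take 2 servings of carrots: +594.0 mg potassium for $0.90 (total $0.90, still need 670.0 mg).
Take 2.043 servings of sunflower seeds: +670.0 mg potassium for $1.43 (total $2.33, still need 0.0 mg).
Filling from the cheapest source first is optimal under one linear minimum: $2.33.

$2.33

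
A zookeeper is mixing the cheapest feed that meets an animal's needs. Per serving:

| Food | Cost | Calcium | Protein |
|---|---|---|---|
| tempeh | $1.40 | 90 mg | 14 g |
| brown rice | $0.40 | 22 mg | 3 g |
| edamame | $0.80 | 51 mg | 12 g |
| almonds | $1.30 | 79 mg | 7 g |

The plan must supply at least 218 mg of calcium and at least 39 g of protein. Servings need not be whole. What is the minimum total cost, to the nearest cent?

tempeh only: max(218/90, 39/14) = 2.786 servings → $3.90.
brown rice only: max(218/22, 39/3) = 13 servings → $5.20.
edamame only: max(218/51, 39/12) = 4.275 servings → $3.42.
almonds only: max(218/79, 39/7) = 5.571 servings → $7.24.
tempeh + brown rice: the both-tight solution has a negative serving — not a feasible corner.
tempeh + edamame with both tight: 1.713 servings and 1.251 servings → $3.40.
tempeh + almonds with both targets exact would need a negative amount; discard.
brown rice + edamame with both tight: 5.649 servings and 1.838 servings → $3.73.
brown rice + almonds with both targets exact would need a negative amount; discard.
edamame + almonds with both tight: 2.631 servings and 1.061 servings → $3.48.
Cheapest feasible corner: $3.40.

$3.40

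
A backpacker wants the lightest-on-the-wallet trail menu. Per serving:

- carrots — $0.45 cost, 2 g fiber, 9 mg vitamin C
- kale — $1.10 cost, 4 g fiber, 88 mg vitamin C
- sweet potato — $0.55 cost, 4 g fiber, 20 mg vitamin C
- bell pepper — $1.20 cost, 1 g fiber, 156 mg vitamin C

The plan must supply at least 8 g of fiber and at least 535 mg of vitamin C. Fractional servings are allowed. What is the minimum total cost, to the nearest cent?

$4.58

Two binding constraints pin down two serving amounts, so the optimal mix uses at most two foods. The candidates are each food alone (scaled to the tighter of fiber/vitamin C) and each pair with both constraints tight.
carrots only: max(8/2, 535/9) = 59.44 servings → $26.75.
kale only: max(8/4, 535/88) = 6.08 servings → $6.69.
sweet potato only: max(8/4, 535/20) = 26.75 servings → $14.71.
bell pepper only: max(8/1, 535/156) = 8 servings → $9.60.
carrots + kale: intersection lies outside the first quadrant.
carrots + sweet potato: the both-tight solution has a negative serving — not a feasible corner.
carrots + bell pepper with both tight: 2.353 servings and 3.294 servings → $5.01.
kale + sweet potato: the both-tight solution has a negative serving — not a feasible corner.
kale + bell pepper with both tight: 1.33 servings and 2.679 servings → $4.68.
sweet potato + bell pepper with both tight: 1.18 servings and 3.278 servings → $4.58.
The minimum over all feasible corners is $4.58.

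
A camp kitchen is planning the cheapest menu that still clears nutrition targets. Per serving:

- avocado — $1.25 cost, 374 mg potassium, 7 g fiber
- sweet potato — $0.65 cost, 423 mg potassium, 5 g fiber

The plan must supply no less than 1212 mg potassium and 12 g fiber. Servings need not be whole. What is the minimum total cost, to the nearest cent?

$1.86

This is a tiny linear program; its minimum lies at a vertex of the feasible set. List the vertices and price them.
avocado only: max(1212/374, 12/7) = 3.241 servings → $4.05.
sweet potato only: max(1212/423, 12/5) = 2.865 servings → $1.86.
avocado + sweet potato with both targets exact would need a negative amount; discard.
The minimum over all feasible corners is $1.86.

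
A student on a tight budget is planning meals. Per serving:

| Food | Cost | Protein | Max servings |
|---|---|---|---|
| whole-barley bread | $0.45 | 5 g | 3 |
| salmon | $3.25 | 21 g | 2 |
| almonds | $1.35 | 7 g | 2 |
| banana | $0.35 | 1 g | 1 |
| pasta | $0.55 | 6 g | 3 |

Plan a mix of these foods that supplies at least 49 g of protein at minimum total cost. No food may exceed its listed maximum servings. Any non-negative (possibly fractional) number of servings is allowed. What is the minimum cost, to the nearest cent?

$5.48

Cost per g of protein: whole-barley bread $0.0900, pasta $0.0917, salmon $0.1548, almonds $0.1929, banana $0.3500.
Take 3 servings of whole-barley bread: +15.0 g protein for $1.35 (total $1.35, still need 34.0 g).
Take 3 servings of pasta: +18.0 g protein for $1.65 (total $3.00, still need 16.0 g).
Take 0.7619 servings of salmon: +16.0 g protein for $2.48 (total $5.48, still need 0.0 g).
Greedy by cheapest-per-g is optimal for a single linear constraint, so the minimum cost is $5.48.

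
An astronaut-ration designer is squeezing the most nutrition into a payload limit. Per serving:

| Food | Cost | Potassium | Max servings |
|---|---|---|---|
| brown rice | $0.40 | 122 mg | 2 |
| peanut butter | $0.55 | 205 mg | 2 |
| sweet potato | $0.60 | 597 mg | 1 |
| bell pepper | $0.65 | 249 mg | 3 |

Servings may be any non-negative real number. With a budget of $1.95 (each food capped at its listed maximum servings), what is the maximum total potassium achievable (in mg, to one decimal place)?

1114.2 mg

Potassium per dollar: sweet potato 995, bell pepper 383.1, peanut butter 372.7, brown rice 305.
Take 1 serving of sweet potato: spends $0.60, +597.0 mg potassium (running total 597.0 mg).
Take 2.077 servings of bell pepper: spends $1.35, +517.2 mg potassium (running total 1114.2 mg).
Greedy by best ratio exhausts the cost allowance optimally: 1114.2 mg.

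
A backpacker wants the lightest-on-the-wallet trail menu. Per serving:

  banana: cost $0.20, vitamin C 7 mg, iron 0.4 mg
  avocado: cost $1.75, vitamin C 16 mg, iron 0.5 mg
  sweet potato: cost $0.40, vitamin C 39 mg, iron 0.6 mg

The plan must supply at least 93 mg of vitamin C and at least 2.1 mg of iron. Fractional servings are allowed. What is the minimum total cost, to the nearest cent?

$1.25

This is a tiny linear program; its minimum lies at a vertex of the feasible set. List the vertices and price them.
banana only: max(93/7, 2.1/0.4) = 13.29 servings → $2.66.
avocado only: max(93/16, 2.1/0.5) = 5.812 servings → $10.17.
sweet potato only: max(93/39, 2.1/0.6) = 3.5 servings → $1.40.
banana + avocado with both targets exact would need a negative amount; discard.
banana + sweet potato with both tight: 2.289 servings and 1.974 servings → $1.25.
avocado + sweet potato with both tight: 2.636 servings and 1.303 servings → $5.13.
Cheapest feasible corner: $1.25.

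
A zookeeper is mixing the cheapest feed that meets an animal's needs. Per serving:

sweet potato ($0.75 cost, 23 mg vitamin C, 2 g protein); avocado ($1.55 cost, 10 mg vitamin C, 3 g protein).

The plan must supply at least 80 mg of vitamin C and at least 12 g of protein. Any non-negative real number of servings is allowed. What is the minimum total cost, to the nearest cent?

$4.50

Compare the cost at each extreme point of the feasible region.
sweet potato only: max(80/23, 12/2) = 6 servings → $4.50.
avocado only: max(80/10, 12/3) = 8 servings → $12.40.
sweet potato + avocado with both tight: 2.449 servings and 2.367 servings → $5.51.
The minimum over all feasible corners is $4.50.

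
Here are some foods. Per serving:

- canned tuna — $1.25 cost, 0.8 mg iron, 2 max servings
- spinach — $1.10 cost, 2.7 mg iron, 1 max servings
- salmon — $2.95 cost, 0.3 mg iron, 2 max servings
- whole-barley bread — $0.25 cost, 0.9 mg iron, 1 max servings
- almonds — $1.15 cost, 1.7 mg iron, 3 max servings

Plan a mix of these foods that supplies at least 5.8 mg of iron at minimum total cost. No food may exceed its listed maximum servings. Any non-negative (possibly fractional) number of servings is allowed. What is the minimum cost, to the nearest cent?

Cost per mg of iron: whole-barley bread $0.2778, spinach $0.4074, almonds $0.6765, canned tuna $1.5625, salmon $9.8333.
Take 1 serving of whole-barley bread: +0.9 mg iron for $0.25 (total $0.25, still need 4.9 mg).
Take 1 serving of spinach: +2.7 mg iron for $1.10 (total $1.35, still need 2.2 mg).
Take 1.294 servings of almonds: +2.2 mg iron for $1.49 (total $2.84, still need 0.0 mg).
Greedy by cheapest-per-mg is optimal for a single linear constraint, so the minimum cost is $2.84.

$2.84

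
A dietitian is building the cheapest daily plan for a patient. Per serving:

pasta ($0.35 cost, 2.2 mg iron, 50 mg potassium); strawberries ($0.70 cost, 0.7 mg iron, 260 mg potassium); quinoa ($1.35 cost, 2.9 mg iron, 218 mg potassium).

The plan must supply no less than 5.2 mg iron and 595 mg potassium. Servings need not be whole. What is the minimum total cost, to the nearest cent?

This is a tiny linear program; its minimum lies at a vertex of the feasible set. List the vertices and price them.
pasta only: max(5.2/2.2, 595/50) = 11.9 servings → $4.17.
strawberries only: max(5.2/0.7, 595/260) = 7.429 servings → $5.20.
quinoa only: max(5.2/2.9, 595/218) = 2.729 servings → $3.68.
pasta + strawberries with both tight: 1.742 servings and 1.953 servings → $1.98.
pasta + quinoa: intersection lies outside the first quadrant.
strawberries + quinoa with both tight: 0.9842 servings and 1.556 servings → $2.79.
So the least-cost plan costs $1.98.

$1.98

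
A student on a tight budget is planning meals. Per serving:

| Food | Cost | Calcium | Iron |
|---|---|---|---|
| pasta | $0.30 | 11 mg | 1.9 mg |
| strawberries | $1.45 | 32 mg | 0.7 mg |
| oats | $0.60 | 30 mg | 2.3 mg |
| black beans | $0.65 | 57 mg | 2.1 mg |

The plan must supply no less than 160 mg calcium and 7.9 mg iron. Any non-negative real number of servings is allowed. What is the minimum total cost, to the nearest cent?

$2.06

At the optimum either one food covers both requirements or two foods hit both targets exactly; no other combination can be cheaper.
pasta only: max(160/11, 7.9/1.9) = 14.55 servings → $4.36.
strawberries only: max(160/32, 7.9/0.7) = 11.29 servings → $16.36.
oats only: max(160/30, 7.9/2.3) = 5.333 servings → $3.20.
black beans only: max(160/57, 7.9/2.1) = 3.762 servings → $2.45.
pasta + strawberries with both tight: 2.652 servings and 4.089 servings → $6.72.
pasta + oats: intersection lies outside the first quadrant.
pasta + black beans with both tight: 1.342 servings and 2.548 servings → $2.06.
strawberries + oats with both tight: 2.49 servings and 2.677 servings → $5.22.
strawberries + black beans: intersection lies outside the first quadrant.
oats + black beans with both tight: 1.678 servings and 1.924 servings → $2.26.
The minimum over all feasible corners is $2.06.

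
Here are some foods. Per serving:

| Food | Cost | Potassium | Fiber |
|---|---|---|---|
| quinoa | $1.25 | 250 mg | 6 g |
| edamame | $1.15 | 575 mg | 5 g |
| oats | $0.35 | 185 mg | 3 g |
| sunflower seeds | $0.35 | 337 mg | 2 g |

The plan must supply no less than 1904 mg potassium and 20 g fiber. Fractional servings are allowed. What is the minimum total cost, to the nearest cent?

$2.70

Two binding constraints pin down two serving amounts, so the optimal mix uses at most two foods. The candidates are each food alone (scaled to the tighter of potassium/fiber) and each pair with both constraints tight.
quinoa only: max(1904/250, 20/6) = 7.616 servings → $9.52.
edamame only: max(1904/575, 20/5) = 4 servings → $4.60.
oats only: max(1904/185, 20/3) = 10.29 servings → $3.60.
sunflower seeds only: max(1904/337, 20/2) = 10 servings → $3.50.
quinoa + edamame with both tight: 0.9 servings and 2.92 servings → $4.48.
quinoa + oats with both targets exact would need a negative amount; discard.
quinoa + sunflower seeds with both tight: 1.926 servings and 4.221 servings → $3.89.
edamame + oats with both tight: 2.515 servings and 2.475 servings → $3.76.
edamame + sunflower seeds: the both-tight solution has a negative serving — not a feasible corner.
oats + sunflower seeds with both tight: 4.574 servings and 3.139 servings → $2.70.
So the least-cost plan costs $2.70.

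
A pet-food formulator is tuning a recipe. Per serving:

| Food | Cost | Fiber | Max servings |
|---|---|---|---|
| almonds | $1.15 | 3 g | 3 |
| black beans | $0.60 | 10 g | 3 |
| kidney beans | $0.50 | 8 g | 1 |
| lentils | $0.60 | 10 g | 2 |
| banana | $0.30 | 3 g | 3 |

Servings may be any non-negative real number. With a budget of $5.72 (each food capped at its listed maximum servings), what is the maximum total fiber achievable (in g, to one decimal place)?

Fiber per dollar: black beans 16.67, lentils 16.67, kidney beans 16, banana 10, almonds 2.609.
Take 3 servings of black beans: spends $1.80, +30.0 g fiber (running total 30.0 g).
Take 2 servings of lentils: spends $1.20, +20.0 g fiber (running total 50.0 g).
Take 1 serving of kidney beans: spends $0.50, +8.0 g fiber (running total 58.0 g).
Take 3 servings of banana: spends $0.90, +9.0 g fiber (running total 67.0 g).
Take 1.148 servings of almonds: spends $1.32, +3.4 g fiber (running total 70.4 g).
Filling greedily by fiber-per-dollar is optimal for one linear limit, giving 70.4 g.

70.4 g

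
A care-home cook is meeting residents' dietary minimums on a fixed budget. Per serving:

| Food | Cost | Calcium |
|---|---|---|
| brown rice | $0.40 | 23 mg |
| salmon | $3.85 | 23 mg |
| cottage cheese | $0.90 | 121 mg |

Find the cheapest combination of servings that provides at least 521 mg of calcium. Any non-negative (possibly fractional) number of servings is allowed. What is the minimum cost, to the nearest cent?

$3.88

Cost per mg of calcium: cottage cheese $0.0074, brown rice $0.0174, salmon $0.1674.
With no serving limits, use only cottage cheese: 521 mg / 121 mg = 4.306 servings × $0.90 = $3.88.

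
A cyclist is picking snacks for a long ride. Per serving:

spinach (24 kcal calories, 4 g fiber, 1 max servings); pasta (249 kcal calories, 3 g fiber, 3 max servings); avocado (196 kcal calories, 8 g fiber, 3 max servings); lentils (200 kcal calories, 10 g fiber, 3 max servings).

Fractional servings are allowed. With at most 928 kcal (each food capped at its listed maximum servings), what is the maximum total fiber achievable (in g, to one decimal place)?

Fiber per kcal: spinach 0.1667, lentils 0.05, avocado 0.04082, pasta 0.01205.
Take 1 serving of spinach: uses 24 kcal, +4.0 g fiber (running total 4.0 g).
Take 3 servings of lentils: uses 600 kcal, +30.0 g fiber (running total 34.0 g).
Take 1.551 servings of avocado: uses 304 kcal, +12.4 g fiber (running total 46.4 g).
Greedy by best ratio exhausts the calories allowance optimally: 46.4 g.

46.4 g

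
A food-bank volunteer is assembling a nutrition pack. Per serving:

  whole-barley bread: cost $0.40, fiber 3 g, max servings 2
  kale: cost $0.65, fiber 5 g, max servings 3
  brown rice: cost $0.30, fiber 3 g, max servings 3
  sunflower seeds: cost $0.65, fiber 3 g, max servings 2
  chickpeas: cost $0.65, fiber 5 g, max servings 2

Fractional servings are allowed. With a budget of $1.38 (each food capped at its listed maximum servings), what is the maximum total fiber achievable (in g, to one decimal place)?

12.7 g

Fiber per dollar: brown rice 10, kale 7.692, chickpeas 7.692, whole-barley bread 7.5, sunflower seeds 4.615.
Take 3 servings of brown rice: spends $0.90, +9.0 g fiber (running total 9.0 g).
Take 0.7385 servings of kale: spends $0.48, +3.7 g fiber (running total 12.7 g).
Greedy by best ratio exhausts the cost allowance optimally: 12.7 g.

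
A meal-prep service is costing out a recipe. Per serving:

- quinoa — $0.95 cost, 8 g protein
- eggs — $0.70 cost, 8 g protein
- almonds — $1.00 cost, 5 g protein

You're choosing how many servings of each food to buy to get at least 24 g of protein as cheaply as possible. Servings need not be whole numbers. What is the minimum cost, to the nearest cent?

$2.10

Cost per g of protein: eggs $0.0875, quinoa $0.1187, almonds $0.2000.
With no serving limits, use only eggs: 24 g / 8 g = 3 servings × $0.70 = $2.10.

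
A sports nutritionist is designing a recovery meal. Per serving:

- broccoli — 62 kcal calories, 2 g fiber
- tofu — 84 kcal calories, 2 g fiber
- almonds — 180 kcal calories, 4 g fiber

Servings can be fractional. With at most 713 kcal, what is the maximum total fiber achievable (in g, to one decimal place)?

Fiber per kcal: broccoli 0.03226, tofu 0.02381, almonds 0.02222.
With no serving limits, spend the whole calories allowance on broccoli: 713 kcal / 62 kcal × 2 g = 23.0 g.

23.0 g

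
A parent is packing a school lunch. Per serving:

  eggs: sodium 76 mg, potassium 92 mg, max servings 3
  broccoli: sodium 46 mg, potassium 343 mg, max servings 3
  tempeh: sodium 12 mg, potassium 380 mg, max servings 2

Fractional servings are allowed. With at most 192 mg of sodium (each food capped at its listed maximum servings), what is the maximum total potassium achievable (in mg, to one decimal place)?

1825.3 mg

Potassium per mg sodium: tempeh 31.67, broccoli 7.457, eggs 1.211.
Take 2 servings of tempeh: uses 24 mg sodium, +760.0 mg potassium (running total 760.0 mg).
Take 3 servings of broccoli: uses 138 mg sodium, +1029.0 mg potassium (running total 1789.0 mg).
Take 0.3947 servings of eggs: uses 30 mg sodium, +36.3 mg potassium (running total 1825.3 mg).
Greedy by best ratio exhausts the sodium allowance optimally: 1825.3 mg.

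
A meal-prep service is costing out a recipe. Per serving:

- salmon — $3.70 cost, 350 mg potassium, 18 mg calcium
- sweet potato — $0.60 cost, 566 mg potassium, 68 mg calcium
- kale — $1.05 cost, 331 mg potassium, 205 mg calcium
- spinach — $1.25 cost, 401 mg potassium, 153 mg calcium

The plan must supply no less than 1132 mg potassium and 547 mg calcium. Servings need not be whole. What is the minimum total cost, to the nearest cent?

With two linear requirements the optimum uses one or two foods; enumerate the corners.
salmon only: max(1132/350, 547/18) = 30.39 servings → $112.44.
sweet potato only: max(1132/566, 547/68) = 8.044 servings → $4.83.
kale only: max(1132/331, 547/205) = 3.42 servings → $3.59.
spinach only: max(1132/401, 547/153) = 3.575 servings → $4.47.
salmon + sweet potato with both targets exact would need a negative amount; discard.
salmon + kale with both tight: 0.7752 servings and 2.6 servings → $5.60.
salmon + spinach: intersection lies outside the first quadrant.
sweet potato + kale with both tight: 0.5454 servings and 2.487 servings → $2.94.
sweet potato + spinach: the both-tight solution has a negative serving — not a feasible corner.
kale + spinach with both tight: 1.462 servings and 1.616 servings → $3.56.
The minimum over all feasible corners is $2.94.

$2.94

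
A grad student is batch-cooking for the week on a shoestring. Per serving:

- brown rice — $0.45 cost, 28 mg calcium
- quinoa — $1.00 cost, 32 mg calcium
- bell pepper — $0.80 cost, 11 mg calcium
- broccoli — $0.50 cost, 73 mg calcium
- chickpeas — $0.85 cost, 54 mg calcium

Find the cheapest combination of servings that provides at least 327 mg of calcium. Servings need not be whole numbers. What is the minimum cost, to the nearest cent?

Cost per mg of calcium: broccoli $0.0068, chickpeas $0.0157, brown rice $0.0161, quinoa $0.0312, bell pepper $0.0727.
With no serving limits, use only broccoli: 327 mg / 73 mg = 4.479 servings × $0.50 = $2.24.

$2.24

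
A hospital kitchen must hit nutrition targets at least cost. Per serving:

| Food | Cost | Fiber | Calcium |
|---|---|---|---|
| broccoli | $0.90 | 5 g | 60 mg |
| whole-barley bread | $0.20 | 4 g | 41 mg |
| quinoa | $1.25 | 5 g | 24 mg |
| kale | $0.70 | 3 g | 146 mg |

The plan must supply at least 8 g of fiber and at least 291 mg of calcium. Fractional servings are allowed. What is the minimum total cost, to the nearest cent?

$1.40

Check every corner: each single food scaled to meet both minima, and each pair solved so both constraints bind.
broccoli only: max(8/5, 291/60) = 4.85 servings → $4.37.
whole-barley bread only: max(8/4, 291/41) = 7.098 servings → $1.42.
quinoa only: max(8/5, 291/24) = 12.12 servings → $15.16.
kale only: max(8/3, 291/146) = 2.667 servings → $1.87.
broccoli + whole-barley bread with both targets exact would need a negative amount; discard.
broccoli + quinoa with both targets exact would need a negative amount; discard.
broccoli + kale with both tight: 0.5364 servings and 1.773 servings → $1.72.
whole-barley bread + quinoa: the both-tight solution has a negative serving — not a feasible corner.
whole-barley bread + kale with both tight: 0.6399 servings and 1.813 servings → $1.40.
quinoa + kale with both tight: 0.4483 servings and 1.919 servings → $1.90.
The minimum over all feasible corners is $1.40.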